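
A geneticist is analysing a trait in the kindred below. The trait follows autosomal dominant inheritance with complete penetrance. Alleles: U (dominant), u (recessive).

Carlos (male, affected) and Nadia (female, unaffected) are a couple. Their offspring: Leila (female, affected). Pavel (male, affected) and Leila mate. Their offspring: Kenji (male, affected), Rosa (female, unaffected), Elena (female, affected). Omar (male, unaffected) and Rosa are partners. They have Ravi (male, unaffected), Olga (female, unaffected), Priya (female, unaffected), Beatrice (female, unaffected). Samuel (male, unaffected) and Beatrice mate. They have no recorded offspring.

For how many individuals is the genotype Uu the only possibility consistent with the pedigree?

Obligate heterozygotes: Leila is affected so carries U and received u from Nadia (uu), so Leila is Uu; Pavel is affected so carries U and passed u to Rosa (uu), so Pavel is Uu.
Every other individual is either homozygous by phenotype or has at least one consistent homozygous assignment, so the count is 2.

2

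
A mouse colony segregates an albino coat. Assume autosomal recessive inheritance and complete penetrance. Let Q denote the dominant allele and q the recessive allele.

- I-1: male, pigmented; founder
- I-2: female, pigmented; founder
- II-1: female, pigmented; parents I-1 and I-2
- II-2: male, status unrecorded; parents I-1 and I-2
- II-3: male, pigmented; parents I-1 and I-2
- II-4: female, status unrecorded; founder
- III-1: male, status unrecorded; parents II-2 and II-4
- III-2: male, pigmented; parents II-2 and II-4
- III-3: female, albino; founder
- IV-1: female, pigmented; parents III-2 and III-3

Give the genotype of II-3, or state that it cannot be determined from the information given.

II-3's phenotype allows QQ or Qq, and no parent or child forces a single allele at both positions; consistent genotype assignments exist with II-3 as QQ or Qq.

cannot be determined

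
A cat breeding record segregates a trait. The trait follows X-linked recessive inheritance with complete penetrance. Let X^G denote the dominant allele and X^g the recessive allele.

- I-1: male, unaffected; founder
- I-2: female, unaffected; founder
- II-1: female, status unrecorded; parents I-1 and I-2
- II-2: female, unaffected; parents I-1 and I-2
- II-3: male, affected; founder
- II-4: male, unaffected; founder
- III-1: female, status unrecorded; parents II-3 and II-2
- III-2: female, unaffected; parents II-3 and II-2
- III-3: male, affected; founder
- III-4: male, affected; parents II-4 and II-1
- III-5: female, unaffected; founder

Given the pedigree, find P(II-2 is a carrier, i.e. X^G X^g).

1/3

I-1 is unaffected, so I-1 is X^G Y.
I-2 is unaffected so carries G and passed g to II-1 (X^G X^g, whose G came from I-1), so I-2 is X^G X^g.
Their cross gives offspring ratios 1/2 X^G X^G : 1/2 X^G X^g. Conditioning on II-2 being unaffected, P(X^G X^g) = 1/2 / 1 = 1/2 before taking II-2's own offspring into account.
II-3 is affected, so II-3 is X^g Y.
Now use II-2's offspring. Probability of each recorded status — unaffected daughter III-2: 1/2 if II-2 is X^G X^g, 1 if X^G X^G. (III-1: equally likely either way, so uninformative.)
Bayes: P(X^G X^g) = 1/2·1/2 / (1/2·1/2 + 1/2·1) = 1/3.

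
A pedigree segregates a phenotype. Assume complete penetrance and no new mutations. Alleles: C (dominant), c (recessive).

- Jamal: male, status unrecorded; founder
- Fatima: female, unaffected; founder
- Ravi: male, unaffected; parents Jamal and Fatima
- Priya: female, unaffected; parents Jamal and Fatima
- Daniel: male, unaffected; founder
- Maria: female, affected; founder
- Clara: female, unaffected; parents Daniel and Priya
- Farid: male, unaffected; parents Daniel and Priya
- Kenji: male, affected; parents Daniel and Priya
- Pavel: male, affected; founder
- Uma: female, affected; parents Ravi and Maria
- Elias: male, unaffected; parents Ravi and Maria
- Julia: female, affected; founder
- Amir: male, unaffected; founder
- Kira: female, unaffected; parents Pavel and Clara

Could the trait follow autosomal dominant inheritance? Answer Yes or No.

No

Under autosomal dominant, Kenji (affected, male) cannot arise from Daniel (unaffected) × Priya (unaffected).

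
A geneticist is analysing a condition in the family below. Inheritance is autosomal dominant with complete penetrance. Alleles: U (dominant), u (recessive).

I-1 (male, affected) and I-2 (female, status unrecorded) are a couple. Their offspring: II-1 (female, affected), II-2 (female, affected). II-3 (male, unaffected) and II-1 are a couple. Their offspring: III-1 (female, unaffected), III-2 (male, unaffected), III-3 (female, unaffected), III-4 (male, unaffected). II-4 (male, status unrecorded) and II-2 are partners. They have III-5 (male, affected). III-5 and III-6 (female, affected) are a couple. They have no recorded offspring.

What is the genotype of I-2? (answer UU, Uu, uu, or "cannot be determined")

I-2's phenotype is unrecorded, and no parent or child forces a single allele at both positions; consistent genotype assignments exist with I-2 as UU or Uu or uu.

cannot be determined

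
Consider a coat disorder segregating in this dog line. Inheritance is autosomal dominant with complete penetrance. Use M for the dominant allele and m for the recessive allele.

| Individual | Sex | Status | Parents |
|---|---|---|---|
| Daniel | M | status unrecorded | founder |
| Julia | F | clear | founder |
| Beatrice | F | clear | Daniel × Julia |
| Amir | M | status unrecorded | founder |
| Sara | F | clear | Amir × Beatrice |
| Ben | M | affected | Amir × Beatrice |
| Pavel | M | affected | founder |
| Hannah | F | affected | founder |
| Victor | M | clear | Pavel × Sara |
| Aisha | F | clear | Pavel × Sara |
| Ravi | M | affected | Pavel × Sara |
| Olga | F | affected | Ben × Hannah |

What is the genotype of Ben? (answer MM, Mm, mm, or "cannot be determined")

From phenotype alone, Ben is MM or Mm.
Ben is affected so carries M and received m from Beatrice (mm), so Ben is Mm.

Mm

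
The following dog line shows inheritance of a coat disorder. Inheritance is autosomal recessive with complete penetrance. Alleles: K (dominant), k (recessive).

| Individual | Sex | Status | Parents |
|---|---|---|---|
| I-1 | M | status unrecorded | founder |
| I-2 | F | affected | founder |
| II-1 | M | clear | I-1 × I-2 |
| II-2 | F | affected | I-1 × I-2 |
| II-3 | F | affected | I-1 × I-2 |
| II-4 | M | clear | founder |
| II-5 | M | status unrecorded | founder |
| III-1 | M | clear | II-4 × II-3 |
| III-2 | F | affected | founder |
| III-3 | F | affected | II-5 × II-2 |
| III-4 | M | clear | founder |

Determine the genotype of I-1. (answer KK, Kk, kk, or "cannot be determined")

From phenotype alone, I-1 is KK or Kk or kk.
I-1 passed K to II-1 (Kk, whose k came from I-2) and passed k to II-2 (kk), so I-1 is Kk.

Kk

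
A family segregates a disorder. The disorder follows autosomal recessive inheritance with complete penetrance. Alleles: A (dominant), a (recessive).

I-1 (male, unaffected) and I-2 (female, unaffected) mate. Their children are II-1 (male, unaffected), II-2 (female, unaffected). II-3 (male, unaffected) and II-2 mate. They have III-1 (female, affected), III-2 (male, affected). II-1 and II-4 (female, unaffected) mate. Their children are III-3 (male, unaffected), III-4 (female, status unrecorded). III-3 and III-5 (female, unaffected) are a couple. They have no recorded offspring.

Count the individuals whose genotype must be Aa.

Obligate heterozygotes: II-2 is unaffected so carries A and passed a to III-1 (aa), so II-2 is Aa; II-3 is unaffected so carries A and passed a to III-1 (aa), so II-3 is Aa.
Every other individual is either homozygous by phenotype or has at least one consistent homozygous assignment, so the count is 2.

2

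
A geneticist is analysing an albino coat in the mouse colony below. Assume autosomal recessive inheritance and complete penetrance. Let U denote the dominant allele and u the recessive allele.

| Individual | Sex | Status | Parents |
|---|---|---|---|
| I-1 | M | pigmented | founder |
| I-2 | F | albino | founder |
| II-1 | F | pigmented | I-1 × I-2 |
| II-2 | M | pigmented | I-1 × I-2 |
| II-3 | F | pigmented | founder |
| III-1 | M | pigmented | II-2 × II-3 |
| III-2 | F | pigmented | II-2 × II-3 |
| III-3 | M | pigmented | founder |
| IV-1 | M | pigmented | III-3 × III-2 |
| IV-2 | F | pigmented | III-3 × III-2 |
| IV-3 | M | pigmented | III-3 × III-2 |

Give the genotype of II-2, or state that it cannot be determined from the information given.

From phenotype alone, II-2 is UU or Uu.
II-2 is pigmented so carries U and received u from I-2 (uu), so II-2 is Uu.

Uu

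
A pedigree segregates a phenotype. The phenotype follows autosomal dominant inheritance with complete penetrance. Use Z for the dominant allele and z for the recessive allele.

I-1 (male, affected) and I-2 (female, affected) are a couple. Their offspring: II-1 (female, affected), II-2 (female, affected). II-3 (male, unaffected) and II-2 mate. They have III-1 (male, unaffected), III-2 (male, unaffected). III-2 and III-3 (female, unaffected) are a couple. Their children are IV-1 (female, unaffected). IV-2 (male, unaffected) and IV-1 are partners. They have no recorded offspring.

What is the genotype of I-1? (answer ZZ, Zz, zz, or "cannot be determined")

I-1's phenotype allows ZZ or Zz, and no parent or child forces a single allele at both positions; consistent genotype assignments exist with I-1 as ZZ or Zz.

cannot be determined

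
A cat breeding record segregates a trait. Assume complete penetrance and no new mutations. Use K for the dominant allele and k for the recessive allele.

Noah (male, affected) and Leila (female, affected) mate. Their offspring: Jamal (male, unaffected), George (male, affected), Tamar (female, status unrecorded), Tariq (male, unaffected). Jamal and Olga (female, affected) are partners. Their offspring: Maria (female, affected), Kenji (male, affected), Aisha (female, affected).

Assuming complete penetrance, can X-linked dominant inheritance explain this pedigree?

A consistent assignment under X-linked dominant exists: Noah X^K Y, Leila X^K X^k, Jamal X^k Y, George X^K Y, Tamar X^K X^K, Tariq X^k Y, Olga X^K X^K, Maria X^K X^k, Kenji X^K Y, Aisha X^K X^k.
In this assignment every recorded phenotype matches its genotype and every non-founder's genotype is obtainable from its parents' genotypes, so the pedigree is consistent.

Yes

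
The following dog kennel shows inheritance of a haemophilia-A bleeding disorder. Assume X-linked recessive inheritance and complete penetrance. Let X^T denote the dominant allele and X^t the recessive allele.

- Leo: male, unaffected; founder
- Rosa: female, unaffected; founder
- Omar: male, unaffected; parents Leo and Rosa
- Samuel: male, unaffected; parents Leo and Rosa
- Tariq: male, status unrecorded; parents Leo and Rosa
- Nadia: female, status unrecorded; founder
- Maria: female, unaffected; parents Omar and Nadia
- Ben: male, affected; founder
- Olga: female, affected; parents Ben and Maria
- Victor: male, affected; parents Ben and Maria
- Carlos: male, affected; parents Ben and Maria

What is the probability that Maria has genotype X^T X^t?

Maria is unaffected so carries T and passed t to Olga (X^t X^t), so Maria is X^T X^t, giving P(X^T X^t) = 1.

1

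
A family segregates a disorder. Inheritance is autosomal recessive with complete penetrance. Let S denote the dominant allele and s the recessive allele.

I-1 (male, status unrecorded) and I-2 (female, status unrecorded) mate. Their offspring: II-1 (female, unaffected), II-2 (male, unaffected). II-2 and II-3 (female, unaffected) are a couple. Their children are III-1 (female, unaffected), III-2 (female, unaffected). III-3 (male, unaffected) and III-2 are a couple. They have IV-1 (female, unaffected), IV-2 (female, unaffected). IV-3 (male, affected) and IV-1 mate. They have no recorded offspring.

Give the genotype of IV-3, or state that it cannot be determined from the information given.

IV-3 is affected, so IV-3 is ss.

ss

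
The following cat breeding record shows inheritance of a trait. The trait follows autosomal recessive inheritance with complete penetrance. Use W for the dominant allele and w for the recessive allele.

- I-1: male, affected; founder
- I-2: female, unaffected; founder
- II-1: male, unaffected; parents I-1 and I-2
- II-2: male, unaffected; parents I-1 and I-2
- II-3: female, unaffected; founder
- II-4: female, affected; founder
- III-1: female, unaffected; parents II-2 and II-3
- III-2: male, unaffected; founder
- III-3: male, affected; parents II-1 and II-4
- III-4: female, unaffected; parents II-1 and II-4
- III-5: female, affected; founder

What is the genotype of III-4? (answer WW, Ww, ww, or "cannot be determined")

From phenotype alone, III-4 is WW or Ww.
III-4 is unaffected so carries W and received w from II-4 (ww), so III-4 is Ww.

Ww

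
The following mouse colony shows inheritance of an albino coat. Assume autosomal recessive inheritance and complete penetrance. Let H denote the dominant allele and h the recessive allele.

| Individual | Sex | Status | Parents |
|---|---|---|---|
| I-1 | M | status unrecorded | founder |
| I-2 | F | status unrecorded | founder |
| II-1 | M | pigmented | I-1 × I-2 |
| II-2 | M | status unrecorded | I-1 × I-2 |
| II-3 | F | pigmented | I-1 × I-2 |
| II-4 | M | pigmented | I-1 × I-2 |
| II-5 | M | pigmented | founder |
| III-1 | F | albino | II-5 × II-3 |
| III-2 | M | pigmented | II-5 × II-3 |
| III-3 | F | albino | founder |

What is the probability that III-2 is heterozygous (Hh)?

2/3

II-5 is pigmented so carries H and passed h to III-1 (hh), so II-5 is Hh.
II-3 is pigmented so carries H and passed h to III-1 (hh), so II-3 is Hh.
Their cross gives offspring ratios 1/4 HH : 1/2 Hh : 1/4 hh. Conditioning on III-2 being pigmented, P(Hh) = 1/2 / 3/4 = 2/3.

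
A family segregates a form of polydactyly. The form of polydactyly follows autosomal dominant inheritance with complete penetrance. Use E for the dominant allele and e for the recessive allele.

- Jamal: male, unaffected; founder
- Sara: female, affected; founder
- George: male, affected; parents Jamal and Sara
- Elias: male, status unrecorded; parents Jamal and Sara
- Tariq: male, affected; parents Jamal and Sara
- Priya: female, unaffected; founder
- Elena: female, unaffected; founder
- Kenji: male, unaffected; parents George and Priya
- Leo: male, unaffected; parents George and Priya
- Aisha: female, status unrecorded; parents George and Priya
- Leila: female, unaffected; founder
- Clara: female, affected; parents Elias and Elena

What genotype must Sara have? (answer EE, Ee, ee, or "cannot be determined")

Sara's phenotype allows EE or Ee, and no parent or child forces a single allele at both positions; consistent genotype assignments exist with Sara as EE or Ee.

cannot be determined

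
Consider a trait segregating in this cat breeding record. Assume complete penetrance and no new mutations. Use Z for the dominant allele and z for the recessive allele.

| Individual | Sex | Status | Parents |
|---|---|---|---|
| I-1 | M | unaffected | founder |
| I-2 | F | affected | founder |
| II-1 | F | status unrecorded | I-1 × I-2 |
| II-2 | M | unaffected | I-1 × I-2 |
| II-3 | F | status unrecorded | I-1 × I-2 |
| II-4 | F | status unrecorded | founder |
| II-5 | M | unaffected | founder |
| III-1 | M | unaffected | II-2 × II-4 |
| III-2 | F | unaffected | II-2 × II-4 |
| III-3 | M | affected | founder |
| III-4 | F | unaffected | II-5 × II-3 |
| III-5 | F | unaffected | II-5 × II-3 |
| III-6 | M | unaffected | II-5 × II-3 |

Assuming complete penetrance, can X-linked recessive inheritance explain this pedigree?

Under X-linked recessive, II-2 (unaffected, male) cannot arise from I-1 (unaffected) × I-2 (affected).

No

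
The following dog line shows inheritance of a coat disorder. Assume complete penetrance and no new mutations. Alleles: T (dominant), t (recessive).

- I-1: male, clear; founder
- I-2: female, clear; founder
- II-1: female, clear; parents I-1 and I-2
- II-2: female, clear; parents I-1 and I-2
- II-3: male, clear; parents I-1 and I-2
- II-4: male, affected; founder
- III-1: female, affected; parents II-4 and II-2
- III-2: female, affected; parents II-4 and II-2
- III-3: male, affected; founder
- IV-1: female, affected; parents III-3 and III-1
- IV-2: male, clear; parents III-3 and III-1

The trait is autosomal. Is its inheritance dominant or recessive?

dominant

III-3 and III-1 are both affected yet have a clear child IV-2. Under a recessive model two affected parents are homozygous and every child would be affected, so the trait cannot be recessive.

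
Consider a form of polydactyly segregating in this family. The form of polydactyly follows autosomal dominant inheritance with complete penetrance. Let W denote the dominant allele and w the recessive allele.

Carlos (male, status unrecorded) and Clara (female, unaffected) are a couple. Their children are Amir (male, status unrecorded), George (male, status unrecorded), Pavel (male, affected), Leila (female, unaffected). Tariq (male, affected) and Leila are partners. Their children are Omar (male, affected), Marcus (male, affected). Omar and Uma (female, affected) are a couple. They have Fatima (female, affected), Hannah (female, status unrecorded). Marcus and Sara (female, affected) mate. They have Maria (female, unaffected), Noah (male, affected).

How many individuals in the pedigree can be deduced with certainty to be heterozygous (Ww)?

Obligate heterozygotes: Carlos passed W to Pavel (Ww, whose w came from Clara) and passed w to Leila (ww), so Carlos is Ww; Pavel is affected so carries W and received w from Clara (ww), so Pavel is Ww; Omar is affected so carries W and received w from Leila (ww), so Omar is Ww; Marcus is affected so carries W and received w from Leila (ww), so Marcus is Ww; Sara is affected so carries W and passed w to Maria (ww), so Sara is Ww.
Every other individual is either homozygous by phenotype or has at least one consistent homozygous assignment, so the count is 5.

5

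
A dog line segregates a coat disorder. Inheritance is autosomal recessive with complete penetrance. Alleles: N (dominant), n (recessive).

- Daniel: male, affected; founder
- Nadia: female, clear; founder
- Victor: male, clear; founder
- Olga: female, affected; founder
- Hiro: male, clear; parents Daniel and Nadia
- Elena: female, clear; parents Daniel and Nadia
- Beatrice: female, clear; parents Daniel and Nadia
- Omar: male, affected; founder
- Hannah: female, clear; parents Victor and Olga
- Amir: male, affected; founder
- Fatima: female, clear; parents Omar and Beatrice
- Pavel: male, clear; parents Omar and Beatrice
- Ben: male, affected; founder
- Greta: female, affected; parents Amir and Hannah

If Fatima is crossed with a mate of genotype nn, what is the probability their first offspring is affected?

1/2

Fatima is clear so carries N and received n from Omar (nn), so Fatima is Nn.
The cross gives 1/2 Nn : 1/2 nn, so P(offspring is affected) = 1/2.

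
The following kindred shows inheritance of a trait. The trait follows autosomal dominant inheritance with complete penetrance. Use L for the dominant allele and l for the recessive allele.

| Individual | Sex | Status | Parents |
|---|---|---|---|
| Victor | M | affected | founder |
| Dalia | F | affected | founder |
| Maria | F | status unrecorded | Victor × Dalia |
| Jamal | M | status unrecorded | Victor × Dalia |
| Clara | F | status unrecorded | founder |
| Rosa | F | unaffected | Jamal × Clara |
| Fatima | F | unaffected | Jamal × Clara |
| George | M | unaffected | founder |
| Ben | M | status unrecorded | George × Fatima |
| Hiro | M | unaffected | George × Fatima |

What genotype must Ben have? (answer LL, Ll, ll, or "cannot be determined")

From phenotype alone, Ben is LL or Ll or ll.
Ben received l from George (ll) and received l from Fatima (ll), so Ben is ll.

ll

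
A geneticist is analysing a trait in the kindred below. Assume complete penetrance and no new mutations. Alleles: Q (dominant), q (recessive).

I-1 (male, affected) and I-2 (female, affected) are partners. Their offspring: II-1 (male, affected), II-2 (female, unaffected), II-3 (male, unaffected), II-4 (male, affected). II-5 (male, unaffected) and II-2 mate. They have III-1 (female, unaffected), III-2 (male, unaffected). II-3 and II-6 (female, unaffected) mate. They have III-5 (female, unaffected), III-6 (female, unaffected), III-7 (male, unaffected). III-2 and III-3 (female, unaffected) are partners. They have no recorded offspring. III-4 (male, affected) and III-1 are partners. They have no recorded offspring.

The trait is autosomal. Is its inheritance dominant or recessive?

I-1 and I-2 are both affected yet have an unaffected child II-2. Under a recessive model two affected parents are homozygous and every child would be affected, so the trait cannot be recessive.

dominant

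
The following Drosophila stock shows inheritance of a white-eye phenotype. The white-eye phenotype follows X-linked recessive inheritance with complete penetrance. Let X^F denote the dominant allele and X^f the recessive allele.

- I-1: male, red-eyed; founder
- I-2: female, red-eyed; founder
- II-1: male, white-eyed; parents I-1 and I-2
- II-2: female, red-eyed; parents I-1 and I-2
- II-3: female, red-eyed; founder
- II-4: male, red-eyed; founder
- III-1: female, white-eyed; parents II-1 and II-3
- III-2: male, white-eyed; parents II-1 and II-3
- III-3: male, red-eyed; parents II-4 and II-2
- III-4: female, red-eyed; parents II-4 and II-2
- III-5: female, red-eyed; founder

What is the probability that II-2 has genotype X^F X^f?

I-1 is red-eyed, so I-1 is X^F Y.
I-2 is red-eyed so carries F and passed f to II-1 (X^f Y), so I-2 is X^F X^f.
Their cross gives offspring ratios 1/2 X^F X^F : 1/2 X^F X^f. Conditioning on II-2 being red-eyed, P(X^F X^f) = 1/2 / 1 = 1/2 before taking II-2's own offspring into account.
II-4 is red-eyed, so II-4 is X^F Y.
Now use II-2's offspring. Probability of each recorded status — red-eyed son III-3: 1/2 if II-2 is X^F X^f, 1 if X^F X^F. (III-4: equally likely either way, so uninformative.)
Bayes: P(X^F X^f) = 1/2·1/2 / (1/2·1/2 + 1/2·1) = 1/3.

1/3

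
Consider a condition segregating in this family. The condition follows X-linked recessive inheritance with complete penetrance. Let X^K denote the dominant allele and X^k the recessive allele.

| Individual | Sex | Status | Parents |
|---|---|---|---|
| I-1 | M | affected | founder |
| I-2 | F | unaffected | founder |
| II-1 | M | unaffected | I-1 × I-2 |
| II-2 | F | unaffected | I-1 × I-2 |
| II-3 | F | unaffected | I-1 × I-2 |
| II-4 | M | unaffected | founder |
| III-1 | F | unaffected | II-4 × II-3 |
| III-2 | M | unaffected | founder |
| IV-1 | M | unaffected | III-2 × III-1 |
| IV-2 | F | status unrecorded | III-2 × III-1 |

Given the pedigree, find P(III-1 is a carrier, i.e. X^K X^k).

II-4 is unaffected, so II-4 is X^K Y.
II-3 is unaffected so carries K and received k from I-1 (X^k Y), so II-3 is X^K X^k.
Their cross gives offspring ratios 1/2 X^K X^K : 1/2 X^K X^k. Conditioning on III-1 being unaffected, P(X^K X^k) = 1/2 / 1 = 1/2 before taking III-1's own offspring into account.
III-2 is unaffected, so III-2 is X^K Y.
Now use III-1's offspring. Probability of each recorded status — unaffected son IV-1: 1/2 if III-1 is X^K X^k, 1 if X^K X^K. (IV-2: equally likely either way, so uninformative.)
Bayes: P(X^K X^k) = 1/2·1/2 / (1/2·1/2 + 1/2·1) = 1/3.

1/3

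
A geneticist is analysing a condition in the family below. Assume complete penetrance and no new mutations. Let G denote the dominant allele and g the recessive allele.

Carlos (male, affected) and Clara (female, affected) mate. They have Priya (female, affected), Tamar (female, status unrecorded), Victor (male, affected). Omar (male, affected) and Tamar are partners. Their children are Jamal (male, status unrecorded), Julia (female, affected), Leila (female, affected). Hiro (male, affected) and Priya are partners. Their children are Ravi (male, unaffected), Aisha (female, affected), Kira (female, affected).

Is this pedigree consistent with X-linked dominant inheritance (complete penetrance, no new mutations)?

Yes

A consistent assignment under X-linked dominant exists: Carlos X^G Y, Clara X^G X^g, Priya X^G X^g, Tamar X^G X^G, Victor X^G Y, Omar X^G Y, Hiro X^G Y, Jamal X^G Y, Julia X^G X^G, Leila X^G X^G, Ravi X^g Y, Aisha X^G X^G, Kira X^G X^G.
In this assignment every recorded phenotype matches its genotype and every non-founder's genotype is obtainable from its parents' genotypes, so the pedigree is consistent.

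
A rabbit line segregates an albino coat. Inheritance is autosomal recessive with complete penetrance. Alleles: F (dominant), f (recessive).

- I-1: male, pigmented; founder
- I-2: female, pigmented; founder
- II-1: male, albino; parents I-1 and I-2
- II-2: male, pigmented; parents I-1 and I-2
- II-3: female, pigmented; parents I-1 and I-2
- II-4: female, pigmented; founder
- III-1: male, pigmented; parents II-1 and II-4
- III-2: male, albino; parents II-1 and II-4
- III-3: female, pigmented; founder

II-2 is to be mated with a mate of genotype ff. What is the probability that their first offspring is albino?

I-1 is pigmented so carries F and passed f to II-1 (ff), so I-1 is Ff.
I-2 is pigmented so carries F and passed f to II-1 (ff), so I-2 is Ff.
II-2 is a pigmented offspring of I-1 (Ff) × I-2 (Ff), whose cross gives 1/4 FF : 1/2 Ff : 1/4 ff; conditioning on being pigmented, II-2 is FF with probability 1/3, Ff with probability 2/3.
Summing over parental genotype combinations, P(offspring is albino) = 2/3·1/2 = 1/3.

1/3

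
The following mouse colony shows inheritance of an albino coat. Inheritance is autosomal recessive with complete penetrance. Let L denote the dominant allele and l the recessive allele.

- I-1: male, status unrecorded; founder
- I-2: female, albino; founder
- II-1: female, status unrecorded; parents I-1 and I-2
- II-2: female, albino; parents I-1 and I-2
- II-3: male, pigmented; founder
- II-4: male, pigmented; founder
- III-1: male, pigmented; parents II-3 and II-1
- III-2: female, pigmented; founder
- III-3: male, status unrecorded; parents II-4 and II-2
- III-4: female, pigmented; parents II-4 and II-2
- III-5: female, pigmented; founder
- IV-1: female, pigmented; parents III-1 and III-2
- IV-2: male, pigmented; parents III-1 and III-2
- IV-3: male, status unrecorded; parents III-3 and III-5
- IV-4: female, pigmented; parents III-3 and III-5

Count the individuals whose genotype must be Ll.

Obligate heterozygotes: III-4 is pigmented so carries L and received l from II-2 (ll), so III-4 is Ll.
Every other individual is either homozygous by phenotype or has at least one consistent homozygous assignment, so the count is 1.

1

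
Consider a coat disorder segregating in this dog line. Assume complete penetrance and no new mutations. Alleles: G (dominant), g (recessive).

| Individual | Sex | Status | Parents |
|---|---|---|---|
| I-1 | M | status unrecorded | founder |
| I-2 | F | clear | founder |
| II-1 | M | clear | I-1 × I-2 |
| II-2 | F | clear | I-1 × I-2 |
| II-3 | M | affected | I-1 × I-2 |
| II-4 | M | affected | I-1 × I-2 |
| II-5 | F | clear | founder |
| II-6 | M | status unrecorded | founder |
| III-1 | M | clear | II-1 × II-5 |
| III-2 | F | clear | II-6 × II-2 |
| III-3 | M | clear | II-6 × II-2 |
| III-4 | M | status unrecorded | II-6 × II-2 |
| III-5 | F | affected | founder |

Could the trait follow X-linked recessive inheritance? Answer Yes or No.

A consistent assignment under X-linked recessive exists: I-1 X^G Y, I-2 X^G X^g, II-1 X^G Y, II-2 X^G X^G, II-3 X^g Y, II-4 X^g Y, II-5 X^G X^G, II-6 X^G Y, III-1 X^G Y, III-2 X^G X^G, III-3 X^G Y, III-4 X^G Y, III-5 X^g X^g.
In this assignment every recorded phenotype matches its genotype and every non-founder's genotype is obtainable from its parents' genotypes, so the pedigree is consistent.

Yes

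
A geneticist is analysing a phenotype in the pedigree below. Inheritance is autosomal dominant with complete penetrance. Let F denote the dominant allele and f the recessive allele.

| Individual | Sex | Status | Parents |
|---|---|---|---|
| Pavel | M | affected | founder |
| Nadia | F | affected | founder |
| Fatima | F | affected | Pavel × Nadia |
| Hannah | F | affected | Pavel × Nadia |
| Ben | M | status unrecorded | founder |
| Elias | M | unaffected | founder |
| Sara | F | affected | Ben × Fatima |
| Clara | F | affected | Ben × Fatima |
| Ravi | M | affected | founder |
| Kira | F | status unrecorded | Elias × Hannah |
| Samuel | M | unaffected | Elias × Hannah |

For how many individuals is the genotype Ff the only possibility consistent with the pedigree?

1

Obligate heterozygotes: Hannah is affected so carries F and passed f to Samuel (ff), so Hannah is Ff.
Every other individual is either homozygous by phenotype or has at least one consistent homozygous assignment, so the count is 1.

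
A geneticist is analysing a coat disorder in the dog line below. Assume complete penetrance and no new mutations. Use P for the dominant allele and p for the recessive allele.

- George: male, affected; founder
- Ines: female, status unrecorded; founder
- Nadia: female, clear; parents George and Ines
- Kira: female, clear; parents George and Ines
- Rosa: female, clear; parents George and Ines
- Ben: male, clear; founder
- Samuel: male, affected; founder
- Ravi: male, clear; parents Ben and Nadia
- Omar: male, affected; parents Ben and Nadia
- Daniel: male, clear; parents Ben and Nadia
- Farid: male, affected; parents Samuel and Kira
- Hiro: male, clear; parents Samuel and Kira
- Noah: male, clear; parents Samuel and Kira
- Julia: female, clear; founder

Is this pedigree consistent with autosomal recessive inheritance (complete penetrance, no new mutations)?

A consistent assignment under autosomal recessive exists: George pp, Ines PP, Nadia Pp, Kira Pp, Rosa Pp, Ben Pp, Samuel pp, Ravi PP, Omar pp, Daniel PP, Farid pp, Hiro Pp, Noah Pp, Julia PP.
In this assignment every recorded phenotype matches its genotype and every non-founder's genotype is obtainable from its parents' genotypes, so the pedigree is consistent.

Yes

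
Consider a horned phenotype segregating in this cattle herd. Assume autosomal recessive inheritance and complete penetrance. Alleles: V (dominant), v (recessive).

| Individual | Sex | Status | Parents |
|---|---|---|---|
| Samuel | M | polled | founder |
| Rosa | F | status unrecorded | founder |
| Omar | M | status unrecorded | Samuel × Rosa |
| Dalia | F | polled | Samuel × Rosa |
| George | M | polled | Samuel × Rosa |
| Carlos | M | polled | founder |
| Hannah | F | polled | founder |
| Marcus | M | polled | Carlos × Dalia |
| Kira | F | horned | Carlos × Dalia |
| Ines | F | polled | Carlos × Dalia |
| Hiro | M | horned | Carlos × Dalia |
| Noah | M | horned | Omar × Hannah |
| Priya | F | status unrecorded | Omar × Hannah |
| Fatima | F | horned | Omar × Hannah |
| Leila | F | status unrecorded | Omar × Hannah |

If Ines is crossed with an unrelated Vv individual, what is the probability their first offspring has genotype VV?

1/3

Carlos is polled so carries V and passed v to Kira (vv), so Carlos is Vv.
Dalia is polled so carries V and passed v to Kira (vv), so Dalia is Vv.
Ines is a polled offspring of Carlos (Vv) × Dalia (Vv), whose cross gives 1/4 VV : 1/2 Vv : 1/4 vv; conditioning on being polled, Ines is VV with probability 1/3, Vv with probability 2/3.
Summing over parental genotype combinations, P(offspring has genotype VV) = 1/3·1/2 + 2/3·1/4 = 1/3.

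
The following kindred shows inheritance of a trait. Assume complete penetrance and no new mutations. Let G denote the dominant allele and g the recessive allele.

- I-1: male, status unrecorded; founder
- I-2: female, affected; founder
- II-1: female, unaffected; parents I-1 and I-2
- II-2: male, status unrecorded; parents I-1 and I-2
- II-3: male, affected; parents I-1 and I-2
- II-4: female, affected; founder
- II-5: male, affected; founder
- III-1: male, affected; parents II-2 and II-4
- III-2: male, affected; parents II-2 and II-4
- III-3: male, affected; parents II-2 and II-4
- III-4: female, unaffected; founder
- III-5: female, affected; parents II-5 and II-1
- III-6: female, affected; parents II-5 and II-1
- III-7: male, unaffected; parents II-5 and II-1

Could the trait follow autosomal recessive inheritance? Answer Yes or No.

Yes

A consistent assignment under autosomal recessive exists: I-1 Gg, I-2 gg, II-1 Gg, II-2 Gg, II-3 gg, II-4 gg, II-5 gg, III-1 gg, III-2 gg, III-3 gg, III-4 GG, III-5 gg, III-6 gg, III-7 Gg.
In this assignment every recorded phenotype matches its genotype and every non-founder's genotype is obtainable from its parents' genotypes, so the pedigree is consistent.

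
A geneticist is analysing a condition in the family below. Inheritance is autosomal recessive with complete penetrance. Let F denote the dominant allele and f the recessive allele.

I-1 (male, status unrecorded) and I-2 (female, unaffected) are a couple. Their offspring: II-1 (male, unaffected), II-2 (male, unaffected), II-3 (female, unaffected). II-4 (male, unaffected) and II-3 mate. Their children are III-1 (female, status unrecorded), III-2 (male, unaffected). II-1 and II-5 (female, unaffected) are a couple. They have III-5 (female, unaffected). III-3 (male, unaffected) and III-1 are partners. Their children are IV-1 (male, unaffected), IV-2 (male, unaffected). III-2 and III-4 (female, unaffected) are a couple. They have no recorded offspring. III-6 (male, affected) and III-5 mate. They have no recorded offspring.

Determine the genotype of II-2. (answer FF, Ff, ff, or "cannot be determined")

II-2's phenotype allows FF or Ff, and no parent or child forces a single allele at both positions; consistent genotype assignments exist with II-2 as FF or Ff.

cannot be determined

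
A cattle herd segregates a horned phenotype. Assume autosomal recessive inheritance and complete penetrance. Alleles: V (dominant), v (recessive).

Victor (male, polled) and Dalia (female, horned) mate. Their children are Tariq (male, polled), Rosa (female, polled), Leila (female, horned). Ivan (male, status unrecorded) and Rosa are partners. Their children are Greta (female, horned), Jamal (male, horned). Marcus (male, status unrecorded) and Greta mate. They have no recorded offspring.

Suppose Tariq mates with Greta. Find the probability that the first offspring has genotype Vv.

1/2

Tariq is polled so carries V and received v from Dalia (vv), so Tariq is Vv.
Greta is horned, so Greta is vv.
The cross gives 1/2 Vv : 1/2 vv, so P(offspring has genotype Vv) = 1/2.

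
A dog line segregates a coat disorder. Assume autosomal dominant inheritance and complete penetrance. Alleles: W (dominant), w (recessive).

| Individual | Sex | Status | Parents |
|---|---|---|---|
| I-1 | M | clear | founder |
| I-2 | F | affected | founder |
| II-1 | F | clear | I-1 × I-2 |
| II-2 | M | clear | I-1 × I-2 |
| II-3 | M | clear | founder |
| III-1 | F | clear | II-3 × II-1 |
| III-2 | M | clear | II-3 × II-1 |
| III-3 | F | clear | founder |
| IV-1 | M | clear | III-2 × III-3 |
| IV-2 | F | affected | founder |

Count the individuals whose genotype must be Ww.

1

Obligate heterozygotes: I-2 is affected so carries W and passed w to II-1 (ww), so I-2 is Ww.
Every other individual is either homozygous by phenotype or has at least one consistent homozygous assignment, so the count is 1.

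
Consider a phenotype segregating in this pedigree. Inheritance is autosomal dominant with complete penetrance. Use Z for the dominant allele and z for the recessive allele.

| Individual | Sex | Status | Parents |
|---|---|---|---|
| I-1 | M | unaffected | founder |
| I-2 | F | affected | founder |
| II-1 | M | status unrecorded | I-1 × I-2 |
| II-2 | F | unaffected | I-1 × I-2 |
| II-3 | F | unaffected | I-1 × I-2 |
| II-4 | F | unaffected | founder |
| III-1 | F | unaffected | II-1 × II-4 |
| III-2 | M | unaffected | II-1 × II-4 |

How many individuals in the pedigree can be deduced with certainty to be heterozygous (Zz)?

1

Obligate heterozygotes: I-2 is affected so carries Z and passed z to II-2 (zz), so I-2 is Zz.
Every other individual is either homozygous by phenotype or has at least one consistent homozygous assignment, so the count is 1.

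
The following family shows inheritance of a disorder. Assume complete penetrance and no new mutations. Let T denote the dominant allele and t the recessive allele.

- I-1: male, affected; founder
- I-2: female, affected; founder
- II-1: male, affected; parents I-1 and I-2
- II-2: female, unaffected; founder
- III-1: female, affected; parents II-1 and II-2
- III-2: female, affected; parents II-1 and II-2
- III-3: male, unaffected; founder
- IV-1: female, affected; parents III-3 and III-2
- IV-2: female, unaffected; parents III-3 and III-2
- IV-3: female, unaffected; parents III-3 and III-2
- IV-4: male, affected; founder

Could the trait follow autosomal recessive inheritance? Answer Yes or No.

Yes

A consistent assignment under autosomal recessive exists: I-1 tt, I-2 tt, II-1 tt, II-2 Tt, III-1 tt, III-2 tt, III-3 Tt, IV-1 tt, IV-2 Tt, IV-3 Tt, IV-4 tt.
In this assignment every recorded phenotype matches its genotype and every non-founder's genotype is obtainable from its parents' genotypes, so the pedigree is consistent.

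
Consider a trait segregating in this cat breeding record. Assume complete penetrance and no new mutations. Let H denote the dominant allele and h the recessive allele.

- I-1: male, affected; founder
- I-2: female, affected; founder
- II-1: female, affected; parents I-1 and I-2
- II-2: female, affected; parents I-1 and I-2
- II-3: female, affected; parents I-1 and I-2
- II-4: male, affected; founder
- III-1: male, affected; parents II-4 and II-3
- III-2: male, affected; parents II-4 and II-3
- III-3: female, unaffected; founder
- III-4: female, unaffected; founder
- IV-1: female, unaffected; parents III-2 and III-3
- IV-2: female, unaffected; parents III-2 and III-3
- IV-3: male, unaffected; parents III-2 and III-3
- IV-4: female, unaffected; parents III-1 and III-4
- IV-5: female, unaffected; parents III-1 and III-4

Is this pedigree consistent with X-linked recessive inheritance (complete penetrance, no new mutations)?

A consistent assignment under X-linked recessive exists: I-1 X^h Y, I-2 X^h X^h, II-1 X^h X^h, II-2 X^h X^h, II-3 X^h X^h, II-4 X^h Y, III-1 X^h Y, III-2 X^h Y, III-3 X^H X^H, III-4 X^H X^H, IV-1 X^H X^h, IV-2 X^H X^h, IV-3 X^H Y, IV-4 X^H X^h, IV-5 X^H X^h.
In this assignment every recorded phenotype matches its genotype and every non-founder's genotype is obtainable from its parents' genotypes, so the pedigree is consistent.

Yes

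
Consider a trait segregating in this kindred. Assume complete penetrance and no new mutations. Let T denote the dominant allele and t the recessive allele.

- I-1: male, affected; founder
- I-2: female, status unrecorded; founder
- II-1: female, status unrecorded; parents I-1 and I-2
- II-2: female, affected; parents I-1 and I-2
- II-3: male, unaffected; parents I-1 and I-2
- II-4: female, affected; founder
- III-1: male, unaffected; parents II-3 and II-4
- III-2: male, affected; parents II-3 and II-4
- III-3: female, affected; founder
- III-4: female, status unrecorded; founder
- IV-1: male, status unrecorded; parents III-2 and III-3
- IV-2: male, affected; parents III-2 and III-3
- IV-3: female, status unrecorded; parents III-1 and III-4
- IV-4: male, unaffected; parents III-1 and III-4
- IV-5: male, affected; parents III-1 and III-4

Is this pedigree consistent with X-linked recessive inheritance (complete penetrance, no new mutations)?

Under X-linked recessive, III-1 (unaffected, male) cannot arise from II-3 (unaffected) × II-4 (affected).

No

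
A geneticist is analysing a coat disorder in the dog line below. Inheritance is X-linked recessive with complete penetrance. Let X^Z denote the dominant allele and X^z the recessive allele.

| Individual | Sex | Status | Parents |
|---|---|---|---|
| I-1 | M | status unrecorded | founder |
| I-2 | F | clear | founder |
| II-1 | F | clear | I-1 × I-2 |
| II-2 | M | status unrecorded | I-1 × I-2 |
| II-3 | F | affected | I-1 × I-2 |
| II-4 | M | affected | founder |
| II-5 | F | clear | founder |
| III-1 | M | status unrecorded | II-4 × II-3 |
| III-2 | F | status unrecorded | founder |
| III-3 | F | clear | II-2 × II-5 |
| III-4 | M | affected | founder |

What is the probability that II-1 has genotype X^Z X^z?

1

II-1 is clear so carries Z and received z from I-1 (X^z Y), so II-1 is X^Z X^z, giving P(X^Z X^z) = 1.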